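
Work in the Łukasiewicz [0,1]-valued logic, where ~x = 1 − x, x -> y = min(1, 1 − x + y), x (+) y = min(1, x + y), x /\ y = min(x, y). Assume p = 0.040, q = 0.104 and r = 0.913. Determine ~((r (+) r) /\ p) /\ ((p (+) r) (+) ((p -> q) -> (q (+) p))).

0.960

r (+) r = min(1, 0.913 + 0.913) = min(1, 1.826) = 1.000
(r (+) r) /\ p = min(1.000, 0.040) = 0.040
~((r (+) r) /\ p) = 1 − 0.040 = 0.960
p (+) r = min(1, 0.040 + 0.913) = min(1, 0.953) = 0.953
p -> q = min(1, 1 − 0.040 + 0.104) = min(1, 1.064) = 1.000
q (+) p = min(1, 0.104 + 0.040) = min(1, 0.144) = 0.144
(p -> q) -> (q (+) p) = min(1, 1 − 1.000 + 0.144) = min(1, 0.144) = 0.144
(p (+) r) (+) ((p -> q) -> (q (+) p)) = min(1, 0.953 + 0.144) = min(1, 1.097) = 1.000
~((r (+) r) /\ p) /\ ((p (+) r) (+) ((p -> q) -> (q (+) p))) = min(0.960, 1.000) = 0.960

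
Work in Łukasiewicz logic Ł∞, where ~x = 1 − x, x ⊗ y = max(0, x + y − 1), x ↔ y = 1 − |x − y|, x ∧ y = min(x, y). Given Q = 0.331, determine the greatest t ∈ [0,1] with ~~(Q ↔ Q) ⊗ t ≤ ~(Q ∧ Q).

0.669

Q ↔ Q = 1 − |0.331 − 0.331| = 1 − 0.000 = 1.000
~(Q ↔ Q) = 1 − 1.000 = 0.000
~~(Q ↔ Q) = 1 − 0.000 = 1.000
So the left factor is ~~(Q ↔ Q) = 1.000.
Q ∧ Q = min(0.331, 0.331) = 0.331
~(Q ∧ Q) = 1 − 0.331 = 0.669
So the right-hand bound is ~(Q ∧ Q) = 0.669.
The residuum of the Łukasiewicz t-norm gives the supremum: min(1, 1 − 1.000 + 0.669).
1 − 1.000 + 0.669 = 0.669, so t = min(1, 0.669) = 0.669.
Check: 1.000 ⊗ 0.669 = max(0, 0.669) = 0.669 ≤ 0.669.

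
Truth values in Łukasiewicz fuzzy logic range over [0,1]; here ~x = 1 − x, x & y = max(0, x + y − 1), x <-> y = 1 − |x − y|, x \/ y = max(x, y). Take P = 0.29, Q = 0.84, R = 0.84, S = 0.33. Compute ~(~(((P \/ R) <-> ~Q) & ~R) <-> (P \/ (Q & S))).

0.71

P \/ R = max(0.29, 0.84) = 0.84
~Q = 1 − 0.84 = 0.16
(P \/ R) <-> ~Q = 1 − |0.84 − 0.16| = 1 − 0.68 = 0.32
~R = 1 − 0.84 = 0.16
((P \/ R) <-> ~Q) & ~R = max(0, 0.32 + 0.16 − 1) = max(0, -0.52) = 0.00
~(((P \/ R) <-> ~Q) & ~R) = 1 − 0.00 = 1.00
Q & S = max(0, 0.84 + 0.33 − 1) = max(0, 0.17) = 0.17
P \/ (Q & S) = max(0.29, 0.17) = 0.29
~(((P \/ R) <-> ~Q) & ~R) <-> (P \/ (Q & S)) = 1 − |1.00 − 0.29| = 1 − 0.71 = 0.29
~(~(((P \/ R) <-> ~Q) & ~R) <-> (P \/ (Q & S))) = 1 − 0.29 = 0.71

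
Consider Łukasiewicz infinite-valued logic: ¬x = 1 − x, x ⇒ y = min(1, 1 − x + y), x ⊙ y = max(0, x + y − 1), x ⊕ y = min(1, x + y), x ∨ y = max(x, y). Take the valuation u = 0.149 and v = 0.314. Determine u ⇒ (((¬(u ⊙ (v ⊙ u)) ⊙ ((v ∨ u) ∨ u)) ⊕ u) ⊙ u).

v ⊙ u = max(0, 0.314 + 0.149 − 1) = max(0, -0.537) = 0.000
u ⊙ (v ⊙ u) = max(0, 0.149 + 0.000 − 1) = max(0, -0.851) = 0.000
¬(u ⊙ (v ⊙ u)) = 1 − 0.000 = 1.000
v ∨ u = max(0.314, 0.149) = 0.314
(v ∨ u) ∨ u = max(0.314, 0.149) = 0.314
¬(u ⊙ (v ⊙ u)) ⊙ ((v ∨ u) ∨ u) = max(0, 1.000 + 0.314 − 1) = max(0, 0.314) = 0.314
(¬(u ⊙ (v ⊙ u)) ⊙ ((v ∨ u) ∨ u)) ⊕ u = min(1, 0.314 + 0.149) = min(1, 0.463) = 0.463
((¬(u ⊙ (v ⊙ u)) ⊙ ((v ∨ u) ∨ u)) ⊕ u) ⊙ u = max(0, 0.463 + 0.149 − 1) = max(0, -0.388) = 0.000
u ⇒ (((¬(u ⊙ (v ⊙ u)) ⊙ ((v ∨ u) ∨ u)) ⊕ u) ⊙ u) = min(1, 1 − 0.149 + 0.000) = min(1, 0.851) = 0.851

0.851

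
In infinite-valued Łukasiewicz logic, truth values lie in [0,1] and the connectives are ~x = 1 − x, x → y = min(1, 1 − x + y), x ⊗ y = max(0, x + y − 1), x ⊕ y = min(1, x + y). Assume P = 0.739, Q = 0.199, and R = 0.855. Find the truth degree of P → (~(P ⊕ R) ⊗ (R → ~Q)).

P ⊕ R = min(1, 0.739 + 0.855) = min(1, 1.594) = 1.000
~(P ⊕ R) = 1 − 1.000 = 0.000
~Q = 1 − 0.199 = 0.801
R → ~Q = min(1, 1 − 0.855 + 0.801) = min(1, 0.946) = 0.946
~(P ⊕ R) ⊗ (R → ~Q) = max(0, 0.000 + 0.946 − 1) = max(0, -0.054) = 0.000
P → (~(P ⊕ R) ⊗ (R → ~Q)) = min(1, 1 − 0.739 + 0.000) = min(1, 0.261) = 0.261

0.261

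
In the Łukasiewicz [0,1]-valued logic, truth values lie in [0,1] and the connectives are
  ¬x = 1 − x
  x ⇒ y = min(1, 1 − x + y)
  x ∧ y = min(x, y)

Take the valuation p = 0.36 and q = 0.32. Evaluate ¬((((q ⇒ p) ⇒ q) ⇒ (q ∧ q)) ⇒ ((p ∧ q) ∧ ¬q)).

q ⇒ p = min(1, 1 − 0.32 + 0.36) = min(1, 1.04) = 1.00
(q ⇒ p) ⇒ q = min(1, 1 − 1.00 + 0.32) = min(1, 0.32) = 0.32
q ∧ q = min(0.32, 0.32) = 0.32
((q ⇒ p) ⇒ q) ⇒ (q ∧ q) = min(1, 1 − 0.32 + 0.32) = min(1, 1.00) = 1.00
p ∧ q = min(0.36, 0.32) = 0.32
¬q = 1 − 0.32 = 0.68
(p ∧ q) ∧ ¬q = min(0.32, 0.68) = 0.32
(((q ⇒ p) ⇒ q) ⇒ (q ∧ q)) ⇒ ((p ∧ q) ∧ ¬q) = min(1, 1 − 1.00 + 0.32) = min(1, 0.32) = 0.32
¬((((q ⇒ p) ⇒ q) ⇒ (q ∧ q)) ⇒ ((p ∧ q) ∧ ¬q)) = 1 − 0.32 = 0.68

0.68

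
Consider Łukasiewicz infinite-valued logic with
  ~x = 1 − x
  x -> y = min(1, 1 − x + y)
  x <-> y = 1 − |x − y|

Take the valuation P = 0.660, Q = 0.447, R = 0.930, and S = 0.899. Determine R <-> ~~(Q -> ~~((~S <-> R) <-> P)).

0.930

~S = 1 − 0.899 = 0.101
~S <-> R = 1 − |0.101 − 0.930| = 1 − 0.829 = 0.171
(~S <-> R) <-> P = 1 − |0.171 − 0.660| = 1 − 0.489 = 0.511
~((~S <-> R) <-> P) = 1 − 0.511 = 0.489
~~((~S <-> R) <-> P) = 1 − 0.489 = 0.511
Q -> ~~((~S <-> R) <-> P) = min(1, 1 − 0.447 + 0.511) = min(1, 1.064) = 1.000
~(Q -> ~~((~S <-> R) <-> P)) = 1 − 1.000 = 0.000
~~(Q -> ~~((~S <-> R) <-> P)) = 1 − 0.000 = 1.000
R <-> ~~(Q -> ~~((~S <-> R) <-> P)) = 1 − |0.930 − 1.000| = 1 − 0.070 = 0.930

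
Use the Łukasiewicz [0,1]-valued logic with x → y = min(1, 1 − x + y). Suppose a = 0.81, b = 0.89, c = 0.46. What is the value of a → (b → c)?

0.76

b → c = min(1, 1 − 0.89 + 0.46) = min(1, 0.57) = 0.57
a → (b → c) = min(1, 1 − 0.81 + 0.57) = min(1, 0.76) = 0.76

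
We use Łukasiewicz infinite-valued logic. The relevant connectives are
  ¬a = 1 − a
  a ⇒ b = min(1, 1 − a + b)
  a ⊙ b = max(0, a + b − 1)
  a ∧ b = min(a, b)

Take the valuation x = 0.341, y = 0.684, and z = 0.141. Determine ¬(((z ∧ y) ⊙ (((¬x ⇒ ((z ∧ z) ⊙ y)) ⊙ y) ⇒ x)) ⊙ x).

1.000

z ∧ y = min(0.141, 0.684) = 0.141
¬x = 1 − 0.341 = 0.659
z ∧ z = min(0.141, 0.141) = 0.141
(z ∧ z) ⊙ y = max(0, 0.141 + 0.684 − 1) = max(0, -0.175) = 0.000
¬x ⇒ ((z ∧ z) ⊙ y) = min(1, 1 − 0.659 + 0.000) = min(1, 0.341) = 0.341
(¬x ⇒ ((z ∧ z) ⊙ y)) ⊙ y = max(0, 0.341 + 0.684 − 1) = max(0, 0.025) = 0.025
((¬x ⇒ ((z ∧ z) ⊙ y)) ⊙ y) ⇒ x = min(1, 1 − 0.025 + 0.341) = min(1, 1.316) = 1.000
(z ∧ y) ⊙ (((¬x ⇒ ((z ∧ z) ⊙ y)) ⊙ y) ⇒ x) = max(0, 0.141 + 1.000 − 1) = max(0, 0.141) = 0.141
((z ∧ y) ⊙ (((¬x ⇒ ((z ∧ z) ⊙ y)) ⊙ y) ⇒ x)) ⊙ x = max(0, 0.141 + 0.341 − 1) = max(0, -0.518) = 0.000
¬(((z ∧ y) ⊙ (((¬x ⇒ ((z ∧ z) ⊙ y)) ⊙ y) ⇒ x)) ⊙ x) = 1 − 0.000 = 1.000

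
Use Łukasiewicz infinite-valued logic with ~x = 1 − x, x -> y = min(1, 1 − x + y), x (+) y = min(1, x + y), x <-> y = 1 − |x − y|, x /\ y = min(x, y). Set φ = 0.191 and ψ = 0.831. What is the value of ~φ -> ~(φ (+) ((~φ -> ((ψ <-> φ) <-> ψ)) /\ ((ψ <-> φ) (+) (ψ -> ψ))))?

0.280

~φ = 1 − 0.191 = 0.809
ψ <-> φ = 1 − |0.831 − 0.191| = 1 − 0.640 = 0.360
(ψ <-> φ) <-> ψ = 1 − |0.360 − 0.831| = 1 − 0.471 = 0.529
~φ -> ((ψ <-> φ) <-> ψ) = min(1, 1 − 0.809 + 0.529) = min(1, 0.720) = 0.720
ψ -> ψ = min(1, 1 − 0.831 + 0.831) = min(1, 1.000) = 1.000
(ψ <-> φ) (+) (ψ -> ψ) = min(1, 0.360 + 1.000) = min(1, 1.360) = 1.000
(~φ -> ((ψ <-> φ) <-> ψ)) /\ ((ψ <-> φ) (+) (ψ -> ψ)) = min(0.720, 1.000) = 0.720
φ (+) ((~φ -> ((ψ <-> φ) <-> ψ)) /\ ((ψ <-> φ) (+) (ψ -> ψ))) = min(1, 0.191 + 0.720) = min(1, 0.911) = 0.911
~(φ (+) ((~φ -> ((ψ <-> φ) <-> ψ)) /\ ((ψ <-> φ) (+) (ψ -> ψ)))) = 1 − 0.911 = 0.089
~φ -> ~(φ (+) ((~φ -> ((ψ <-> φ) <-> ψ)) /\ ((ψ <-> φ) (+) (ψ -> ψ)))) = min(1, 1 − 0.809 + 0.089) = min(1, 0.280) = 0.280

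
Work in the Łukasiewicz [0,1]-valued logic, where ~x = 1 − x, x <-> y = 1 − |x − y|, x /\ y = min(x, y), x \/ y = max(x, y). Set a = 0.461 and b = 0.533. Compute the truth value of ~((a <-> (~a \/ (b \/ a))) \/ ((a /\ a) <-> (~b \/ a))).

~a = 1 − 0.461 = 0.539
b \/ a = max(0.533, 0.461) = 0.533
~a \/ (b \/ a) = max(0.539, 0.533) = 0.539
a <-> (~a \/ (b \/ a)) = 1 − |0.461 − 0.539| = 1 − 0.078 = 0.922
a /\ a = min(0.461, 0.461) = 0.461
~b = 1 − 0.533 = 0.467
~b \/ a = max(0.467, 0.461) = 0.467
(a /\ a) <-> (~b \/ a) = 1 − |0.461 − 0.467| = 1 − 0.006 = 0.994
(a <-> (~a \/ (b \/ a))) \/ ((a /\ a) <-> (~b \/ a)) = max(0.922, 0.994) = 0.994
~((a <-> (~a \/ (b \/ a))) \/ ((a /\ a) <-> (~b \/ a))) = 1 − 0.994 = 0.006

0.006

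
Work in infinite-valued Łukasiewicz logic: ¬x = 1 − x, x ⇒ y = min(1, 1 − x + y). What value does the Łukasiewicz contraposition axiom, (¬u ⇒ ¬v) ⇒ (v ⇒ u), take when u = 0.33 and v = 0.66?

1.00

¬u = 1 − 0.33 = 0.67
¬v = 1 − 0.66 = 0.34
¬u ⇒ ¬v = min(1, 1 − 0.67 + 0.34) = min(1, 0.67) = 0.67
v ⇒ u = min(1, 1 − 0.66 + 0.33) = min(1, 0.67) = 0.67
(¬u ⇒ ¬v) ⇒ (v ⇒ u) = min(1, 1 − 0.67 + 0.67) = min(1, 1.00) = 1.00
(As expected: an axiom of Ł∞, always 1.)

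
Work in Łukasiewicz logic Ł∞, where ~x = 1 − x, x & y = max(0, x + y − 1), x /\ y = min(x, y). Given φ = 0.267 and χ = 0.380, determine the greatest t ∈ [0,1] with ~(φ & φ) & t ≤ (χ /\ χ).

φ & φ = max(0, 0.267 + 0.267 − 1) = max(0, -0.466) = 0.000
~(φ & φ) = 1 − 0.000 = 1.000
So the left factor is ~(φ & φ) = 1.000.
χ /\ χ = min(0.380, 0.380) = 0.380
So the right-hand bound is χ /\ χ = 0.380.
The residuum of the Łukasiewicz t-norm gives the supremum: min(1, 1 − 1.000 + 0.380).
1 − 1.000 + 0.380 = 0.380, so t = min(1, 0.380) = 0.380.
Check: 1.000 & 0.380 = max(0, 0.380) = 0.380 ≤ 0.380.

0.380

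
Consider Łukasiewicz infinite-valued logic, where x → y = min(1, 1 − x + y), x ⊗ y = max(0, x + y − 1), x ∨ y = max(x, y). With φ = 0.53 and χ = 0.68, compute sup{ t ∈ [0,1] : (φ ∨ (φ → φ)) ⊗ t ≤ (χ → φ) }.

φ → φ = min(1, 1 − 0.53 + 0.53) = min(1, 1.00) = 1.00
φ ∨ (φ → φ) = max(0.53, 1.00) = 1.00
So the left factor is φ ∨ (φ → φ) = 1.00.
χ → φ = min(1, 1 − 0.68 + 0.53) = min(1, 0.85) = 0.85
So the right-hand bound is χ → φ = 0.85.
The residuum of the Łukasiewicz t-norm gives the supremum: min(1, 1 − 1.00 + 0.85).
1 − 1.00 + 0.85 = 0.85, so t = min(1, 0.85) = 0.85.
Check: 1.00 ⊗ 0.85 = max(0, 0.85) = 0.85 ≤ 0.85.

0.85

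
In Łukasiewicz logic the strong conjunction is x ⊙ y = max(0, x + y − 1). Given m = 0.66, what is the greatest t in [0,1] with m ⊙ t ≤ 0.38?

0.72

The residuum of the Łukasiewicz t-norm gives the supremum: min(1, 1 − 0.66 + 0.38).
1 − 0.66 + 0.38 = 0.72, so t = min(1, 0.72) = 0.72.
Check: 0.66 ⊙ 0.72 = max(0, 0.38) = 0.38 ≤ 0.38.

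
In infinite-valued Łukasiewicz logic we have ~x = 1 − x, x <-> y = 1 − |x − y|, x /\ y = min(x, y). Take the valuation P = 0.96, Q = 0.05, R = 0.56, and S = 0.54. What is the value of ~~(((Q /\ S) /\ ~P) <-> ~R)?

Q /\ S = min(0.05, 0.54) = 0.05
~P = 1 − 0.96 = 0.04
(Q /\ S) /\ ~P = min(0.05, 0.04) = 0.04
~R = 1 − 0.56 = 0.44
((Q /\ S) /\ ~P) <-> ~R = 1 − |0.04 − 0.44| = 1 − 0.40 = 0.60
~(((Q /\ S) /\ ~P) <-> ~R) = 1 − 0.60 = 0.40
~~(((Q /\ S) /\ ~P) <-> ~R) = 1 − 0.40 = 0.60

0.60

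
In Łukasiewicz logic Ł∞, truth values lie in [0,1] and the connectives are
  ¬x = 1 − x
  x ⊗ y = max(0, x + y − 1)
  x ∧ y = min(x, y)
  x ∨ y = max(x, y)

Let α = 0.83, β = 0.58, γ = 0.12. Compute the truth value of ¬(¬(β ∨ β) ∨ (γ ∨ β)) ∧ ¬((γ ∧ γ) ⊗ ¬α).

β ∨ β = max(0.58, 0.58) = 0.58
¬(β ∨ β) = 1 − 0.58 = 0.42
γ ∨ β = max(0.12, 0.58) = 0.58
¬(β ∨ β) ∨ (γ ∨ β) = max(0.42, 0.58) = 0.58
¬(¬(β ∨ β) ∨ (γ ∨ β)) = 1 − 0.58 = 0.42
γ ∧ γ = min(0.12, 0.12) = 0.12
¬α = 1 − 0.83 = 0.17
(γ ∧ γ) ⊗ ¬α = max(0, 0.12 + 0.17 − 1) = max(0, -0.71) = 0.00
¬((γ ∧ γ) ⊗ ¬α) = 1 − 0.00 = 1.00
¬(¬(β ∨ β) ∨ (γ ∨ β)) ∧ ¬((γ ∧ γ) ⊗ ¬α) = min(0.42, 1.00) = 0.42

0.42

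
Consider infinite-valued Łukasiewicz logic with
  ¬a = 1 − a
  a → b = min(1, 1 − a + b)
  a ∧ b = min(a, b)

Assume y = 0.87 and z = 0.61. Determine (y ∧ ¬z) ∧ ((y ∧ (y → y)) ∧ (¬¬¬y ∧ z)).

¬z = 1 − 0.61 = 0.39
y ∧ ¬z = min(0.87, 0.39) = 0.39
y → y = min(1, 1 − 0.87 + 0.87) = min(1, 1.00) = 1.00
y ∧ (y → y) = min(0.87, 1.00) = 0.87
¬y = 1 − 0.87 = 0.13
¬¬y = 1 − 0.13 = 0.87
¬¬¬y = 1 − 0.87 = 0.13
¬¬¬y ∧ z = min(0.13, 0.61) = 0.13
(y ∧ (y → y)) ∧ (¬¬¬y ∧ z) = min(0.87, 0.13) = 0.13
(y ∧ ¬z) ∧ ((y ∧ (y → y)) ∧ (¬¬¬y ∧ z)) = min(0.39, 0.13) = 0.13

0.13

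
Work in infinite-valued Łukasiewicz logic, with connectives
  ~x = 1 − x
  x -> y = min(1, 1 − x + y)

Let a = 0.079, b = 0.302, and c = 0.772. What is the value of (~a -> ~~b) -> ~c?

~a = 1 − 0.079 = 0.921
~b = 1 − 0.302 = 0.698
~~b = 1 − 0.698 = 0.302
~a -> ~~b = min(1, 1 − 0.921 + 0.302) = min(1, 0.381) = 0.381
~c = 1 − 0.772 = 0.228
(~a -> ~~b) -> ~c = min(1, 1 − 0.381 + 0.228) = min(1, 0.847) = 0.847

0.847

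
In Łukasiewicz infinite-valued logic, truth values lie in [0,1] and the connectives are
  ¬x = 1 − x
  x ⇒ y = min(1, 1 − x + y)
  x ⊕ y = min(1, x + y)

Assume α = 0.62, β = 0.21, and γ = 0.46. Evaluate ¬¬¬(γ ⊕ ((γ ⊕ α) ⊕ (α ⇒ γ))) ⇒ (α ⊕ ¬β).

1.00

γ ⊕ α = min(1, 0.46 + 0.62) = min(1, 1.08) = 1.00
α ⇒ γ = min(1, 1 − 0.62 + 0.46) = min(1, 0.84) = 0.84
(γ ⊕ α) ⊕ (α ⇒ γ) = min(1, 1.00 + 0.84) = min(1, 1.84) = 1.00
γ ⊕ ((γ ⊕ α) ⊕ (α ⇒ γ)) = min(1, 0.46 + 1.00) = min(1, 1.46) = 1.00
¬(γ ⊕ ((γ ⊕ α) ⊕ (α ⇒ γ))) = 1 − 1.00 = 0.00
¬¬(γ ⊕ ((γ ⊕ α) ⊕ (α ⇒ γ))) = 1 − 0.00 = 1.00
¬¬¬(γ ⊕ ((γ ⊕ α) ⊕ (α ⇒ γ))) = 1 − 1.00 = 0.00
¬β = 1 − 0.21 = 0.79
α ⊕ ¬β = min(1, 0.62 + 0.79) = min(1, 1.41) = 1.00
¬¬¬(γ ⊕ ((γ ⊕ α) ⊕ (α ⇒ γ))) ⇒ (α ⊕ ¬β) = min(1, 1 − 0.00 + 1.00) = min(1, 2.00) = 1.00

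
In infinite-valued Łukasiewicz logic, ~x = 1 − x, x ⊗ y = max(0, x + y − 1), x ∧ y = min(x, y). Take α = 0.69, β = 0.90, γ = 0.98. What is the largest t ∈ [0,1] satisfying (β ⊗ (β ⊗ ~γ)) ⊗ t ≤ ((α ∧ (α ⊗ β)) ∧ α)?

1.00

~γ = 1 − 0.98 = 0.02
β ⊗ ~γ = max(0, 0.90 + 0.02 − 1) = max(0, -0.08) = 0.00
β ⊗ (β ⊗ ~γ) = max(0, 0.90 + 0.00 − 1) = max(0, -0.10) = 0.00
So the left factor is β ⊗ (β ⊗ ~γ) = 0.00.
α ⊗ β = max(0, 0.69 + 0.90 − 1) = max(0, 0.59) = 0.59
α ∧ (α ⊗ β) = min(0.69, 0.59) = 0.59
(α ∧ (α ⊗ β)) ∧ α = min(0.59, 0.69) = 0.59
So the right-hand bound is (α ∧ (α ⊗ β)) ∧ α = 0.59.
The residuum of the Łukasiewicz t-norm gives the supremum: min(1, 1 − 0.00 + 0.59).
1 − 0.00 + 0.59 = 1.59, so t = min(1, 1.59) = 1.00.
Check: 0.00 ⊗ 1.00 = max(0, 0.00) = 0.00 ≤ 0.59.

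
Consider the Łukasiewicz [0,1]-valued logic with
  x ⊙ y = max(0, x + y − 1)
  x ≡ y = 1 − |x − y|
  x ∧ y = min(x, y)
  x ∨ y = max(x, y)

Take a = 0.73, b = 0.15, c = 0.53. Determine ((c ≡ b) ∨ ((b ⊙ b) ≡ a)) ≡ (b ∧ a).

0.53

c ≡ b = 1 − |0.53 − 0.15| = 1 − 0.38 = 0.62
b ⊙ b = max(0, 0.15 + 0.15 − 1) = max(0, -0.70) = 0.00
(b ⊙ b) ≡ a = 1 − |0.00 − 0.73| = 1 − 0.73 = 0.27
(c ≡ b) ∨ ((b ⊙ b) ≡ a) = max(0.62, 0.27) = 0.62
b ∧ a = min(0.15, 0.73) = 0.15
((c ≡ b) ∨ ((b ⊙ b) ≡ a)) ≡ (b ∧ a) = 1 − |0.62 − 0.15| = 1 − 0.47 = 0.53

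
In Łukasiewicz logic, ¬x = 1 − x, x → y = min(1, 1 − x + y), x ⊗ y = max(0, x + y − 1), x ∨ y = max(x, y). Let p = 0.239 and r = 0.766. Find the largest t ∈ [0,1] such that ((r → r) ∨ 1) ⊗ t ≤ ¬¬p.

0.239

r → r = min(1, 1 − 0.766 + 0.766) = min(1, 1.000) = 1.000
(r → r) ∨ 1 = max(1.000, 1.000) = 1.000
So the left factor is (r → r) ∨ 1 = 1.000.
¬p = 1 − 0.239 = 0.761
¬¬p = 1 − 0.761 = 0.239
So the right-hand bound is ¬¬p = 0.239.
The residuum of the Łukasiewicz t-norm gives the supremum: min(1, 1 − 1.000 + 0.239).
1 − 1.000 + 0.239 = 0.239, so t = min(1, 0.239) = 0.239.
Check: 1.000 ⊗ 0.239 = max(0, 0.239) = 0.239 ≤ 0.239.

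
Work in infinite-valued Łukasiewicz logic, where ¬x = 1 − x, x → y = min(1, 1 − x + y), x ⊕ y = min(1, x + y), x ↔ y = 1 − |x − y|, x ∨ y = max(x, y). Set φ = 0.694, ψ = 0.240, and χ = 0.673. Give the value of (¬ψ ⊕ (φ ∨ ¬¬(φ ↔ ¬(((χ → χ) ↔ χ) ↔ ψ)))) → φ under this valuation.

¬ψ = 1 − 0.240 = 0.760
χ → χ = min(1, 1 − 0.673 + 0.673) = min(1, 1.000) = 1.000
(χ → χ) ↔ χ = 1 − |1.000 − 0.673| = 1 − 0.327 = 0.673
((χ → χ) ↔ χ) ↔ ψ = 1 − |0.673 − 0.240| = 1 − 0.433 = 0.567
¬(((χ → χ) ↔ χ) ↔ ψ) = 1 − 0.567 = 0.433
φ ↔ ¬(((χ → χ) ↔ χ) ↔ ψ) = 1 − |0.694 − 0.433| = 1 − 0.261 = 0.739
¬(φ ↔ ¬(((χ → χ) ↔ χ) ↔ ψ)) = 1 − 0.739 = 0.261
¬¬(φ ↔ ¬(((χ → χ) ↔ χ) ↔ ψ)) = 1 − 0.261 = 0.739
φ ∨ ¬¬(φ ↔ ¬(((χ → χ) ↔ χ) ↔ ψ)) = max(0.694, 0.739) = 0.739
¬ψ ⊕ (φ ∨ ¬¬(φ ↔ ¬(((χ → χ) ↔ χ) ↔ ψ))) = min(1, 0.760 + 0.739) = min(1, 1.499) = 1.000
(¬ψ ⊕ (φ ∨ ¬¬(φ ↔ ¬(((χ → χ) ↔ χ) ↔ ψ)))) → φ = min(1, 1 − 1.000 + 0.694) = min(1, 0.694) = 0.694

0.694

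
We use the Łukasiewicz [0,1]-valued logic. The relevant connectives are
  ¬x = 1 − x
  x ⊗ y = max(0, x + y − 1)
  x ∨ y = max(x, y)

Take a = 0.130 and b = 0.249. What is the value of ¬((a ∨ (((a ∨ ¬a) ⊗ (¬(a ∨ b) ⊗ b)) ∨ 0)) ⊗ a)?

1.000

¬a = 1 − 0.130 = 0.870
a ∨ ¬a = max(0.130, 0.870) = 0.870
a ∨ b = max(0.130, 0.249) = 0.249
¬(a ∨ b) = 1 − 0.249 = 0.751
¬(a ∨ b) ⊗ b = max(0, 0.751 + 0.249 − 1) = max(0, 0.000) = 0.000
(a ∨ ¬a) ⊗ (¬(a ∨ b) ⊗ b) = max(0, 0.870 + 0.000 − 1) = max(0, -0.130) = 0.000
((a ∨ ¬a) ⊗ (¬(a ∨ b) ⊗ b)) ∨ 0 = max(0.000, 0.000) = 0.000
a ∨ (((a ∨ ¬a) ⊗ (¬(a ∨ b) ⊗ b)) ∨ 0) = max(0.130, 0.000) = 0.130
(a ∨ (((a ∨ ¬a) ⊗ (¬(a ∨ b) ⊗ b)) ∨ 0)) ⊗ a = max(0, 0.130 + 0.130 − 1) = max(0, -0.740) = 0.000
¬((a ∨ (((a ∨ ¬a) ⊗ (¬(a ∨ b) ⊗ b)) ∨ 0)) ⊗ a) = 1 − 0.000 = 1.000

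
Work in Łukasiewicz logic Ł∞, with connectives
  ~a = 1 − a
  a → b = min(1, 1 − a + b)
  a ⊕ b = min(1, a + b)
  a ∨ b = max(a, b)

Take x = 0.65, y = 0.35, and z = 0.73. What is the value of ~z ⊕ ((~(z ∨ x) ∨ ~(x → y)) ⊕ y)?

~z = 1 − 0.73 = 0.27
z ∨ x = max(0.73, 0.65) = 0.73
~(z ∨ x) = 1 − 0.73 = 0.27
x → y = min(1, 1 − 0.65 + 0.35) = min(1, 0.70) = 0.70
~(x → y) = 1 − 0.70 = 0.30
~(z ∨ x) ∨ ~(x → y) = max(0.27, 0.30) = 0.30
(~(z ∨ x) ∨ ~(x → y)) ⊕ y = min(1, 0.30 + 0.35) = min(1, 0.65) = 0.65
~z ⊕ ((~(z ∨ x) ∨ ~(x → y)) ⊕ y) = min(1, 0.27 + 0.65) = min(1, 0.92) = 0.92

0.92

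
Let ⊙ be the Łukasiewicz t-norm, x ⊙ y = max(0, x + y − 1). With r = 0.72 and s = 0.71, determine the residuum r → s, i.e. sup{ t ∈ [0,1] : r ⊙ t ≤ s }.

0.99

The residuum of the Łukasiewicz t-norm gives the supremum: min(1, 1 − 0.72 + 0.71).
1 − 0.72 + 0.71 = 0.99, so t = min(1, 0.99) = 0.99.
Check: 0.72 ⊙ 0.99 = max(0, 0.71) = 0.71 ≤ 0.71.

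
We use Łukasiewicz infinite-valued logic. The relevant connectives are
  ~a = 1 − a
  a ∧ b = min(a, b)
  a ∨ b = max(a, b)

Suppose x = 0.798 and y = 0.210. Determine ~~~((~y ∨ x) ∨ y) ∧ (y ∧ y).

0.202

~y = 1 − 0.210 = 0.790
~y ∨ x = max(0.790, 0.798) = 0.798
(~y ∨ x) ∨ y = max(0.798, 0.210) = 0.798
~((~y ∨ x) ∨ y) = 1 − 0.798 = 0.202
~~((~y ∨ x) ∨ y) = 1 − 0.202 = 0.798
~~~((~y ∨ x) ∨ y) = 1 − 0.798 = 0.202
y ∧ y = min(0.210, 0.210) = 0.210
~~~((~y ∨ x) ∨ y) ∧ (y ∧ y) = min(0.202, 0.210) = 0.202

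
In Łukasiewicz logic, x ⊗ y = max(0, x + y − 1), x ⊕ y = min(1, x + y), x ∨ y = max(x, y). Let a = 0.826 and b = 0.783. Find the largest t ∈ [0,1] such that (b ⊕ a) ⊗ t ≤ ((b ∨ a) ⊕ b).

1.000

b ⊕ a = min(1, 0.783 + 0.826) = min(1, 1.609) = 1.000
So the left factor is b ⊕ a = 1.000.
b ∨ a = max(0.783, 0.826) = 0.826
(b ∨ a) ⊕ b = min(1, 0.826 + 0.783) = min(1, 1.609) = 1.000
So the right-hand bound is (b ∨ a) ⊕ b = 1.000.
The residuum of the Łukasiewicz t-norm gives the supremum: min(1, 1 − 1.000 + 1.000).
1 − 1.000 + 1.000 = 1.000, so t = min(1, 1.000) = 1.000.
Check: 1.000 ⊗ 1.000 = max(0, 1.000) = 1.000 ≤ 1.000.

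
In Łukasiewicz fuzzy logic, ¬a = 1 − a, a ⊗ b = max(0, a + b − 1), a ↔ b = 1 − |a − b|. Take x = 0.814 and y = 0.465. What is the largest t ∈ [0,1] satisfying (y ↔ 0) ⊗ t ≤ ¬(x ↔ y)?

0.814

y ↔ 0 = 1 − |0.465 − 0.000| = 1 − 0.465 = 0.535
So the left factor is y ↔ 0 = 0.535.
x ↔ y = 1 − |0.814 − 0.465| = 1 − 0.349 = 0.651
¬(x ↔ y) = 1 − 0.651 = 0.349
So the right-hand bound is ¬(x ↔ y) = 0.349.
The residuum of the Łukasiewicz t-norm gives the supremum: min(1, 1 − 0.535 + 0.349).
1 − 0.535 + 0.349 = 0.814, so t = min(1, 0.814) = 0.814.
Check: 0.535 ⊗ 0.814 = max(0, 0.349) = 0.349 ≤ 0.349.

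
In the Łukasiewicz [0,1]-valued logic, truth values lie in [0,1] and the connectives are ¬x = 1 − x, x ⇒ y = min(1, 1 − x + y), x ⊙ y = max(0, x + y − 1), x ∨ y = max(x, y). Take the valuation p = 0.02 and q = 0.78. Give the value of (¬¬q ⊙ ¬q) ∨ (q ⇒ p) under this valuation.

0.24

¬q = 1 − 0.78 = 0.22
¬¬q = 1 − 0.22 = 0.78
¬¬q ⊙ ¬q = max(0, 0.78 + 0.22 − 1) = max(0, 0.00) = 0.00
q ⇒ p = min(1, 1 − 0.78 + 0.02) = min(1, 0.24) = 0.24
(¬¬q ⊙ ¬q) ∨ (q ⇒ p) = max(0.00, 0.24) = 0.24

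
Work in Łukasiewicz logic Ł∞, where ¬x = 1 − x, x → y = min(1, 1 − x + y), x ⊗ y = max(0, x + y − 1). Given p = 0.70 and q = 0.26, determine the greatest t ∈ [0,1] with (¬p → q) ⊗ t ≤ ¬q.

0.78

¬p = 1 − 0.70 = 0.30
¬p → q = min(1, 1 − 0.30 + 0.26) = min(1, 0.96) = 0.96
So the left factor is ¬p → q = 0.96.
¬q = 1 − 0.26 = 0.74
So the right-hand bound is ¬q = 0.74.
The residuum of the Łukasiewicz t-norm gives the supremum: min(1, 1 − 0.96 + 0.74).
1 − 0.96 + 0.74 = 0.78, so t = min(1, 0.78) = 0.78.
Check: 0.96 ⊗ 0.78 = max(0, 0.74) = 0.74 ≤ 0.74.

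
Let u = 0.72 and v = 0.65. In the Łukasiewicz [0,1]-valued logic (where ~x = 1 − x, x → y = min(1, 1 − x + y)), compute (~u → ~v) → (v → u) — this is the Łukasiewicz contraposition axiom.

1.00

~u = 1 − 0.72 = 0.28
~v = 1 − 0.65 = 0.35
~u → ~v = min(1, 1 − 0.28 + 0.35) = min(1, 1.07) = 1.00
v → u = min(1, 1 − 0.65 + 0.72) = min(1, 1.07) = 1.00
(~u → ~v) → (v → u) = min(1, 1 − 1.00 + 1.00) = min(1, 1.00) = 1.00
(As expected: an axiom of Ł∞, always 1.)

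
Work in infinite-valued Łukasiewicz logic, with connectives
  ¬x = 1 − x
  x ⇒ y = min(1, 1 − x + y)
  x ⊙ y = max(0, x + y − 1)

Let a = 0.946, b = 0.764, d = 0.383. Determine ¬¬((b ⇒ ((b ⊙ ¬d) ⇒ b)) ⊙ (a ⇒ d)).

¬d = 1 − 0.383 = 0.617
b ⊙ ¬d = max(0, 0.764 + 0.617 − 1) = max(0, 0.381) = 0.381
(b ⊙ ¬d) ⇒ b = min(1, 1 − 0.381 + 0.764) = min(1, 1.383) = 1.000
b ⇒ ((b ⊙ ¬d) ⇒ b) = min(1, 1 − 0.764 + 1.000) = min(1, 1.236) = 1.000
a ⇒ d = min(1, 1 − 0.946 + 0.383) = min(1, 0.437) = 0.437
(b ⇒ ((b ⊙ ¬d) ⇒ b)) ⊙ (a ⇒ d) = max(0, 1.000 + 0.437 − 1) = max(0, 0.437) = 0.437
¬((b ⇒ ((b ⊙ ¬d) ⇒ b)) ⊙ (a ⇒ d)) = 1 − 0.437 = 0.563
¬¬((b ⇒ ((b ⊙ ¬d) ⇒ b)) ⊙ (a ⇒ d)) = 1 − 0.563 = 0.437

0.437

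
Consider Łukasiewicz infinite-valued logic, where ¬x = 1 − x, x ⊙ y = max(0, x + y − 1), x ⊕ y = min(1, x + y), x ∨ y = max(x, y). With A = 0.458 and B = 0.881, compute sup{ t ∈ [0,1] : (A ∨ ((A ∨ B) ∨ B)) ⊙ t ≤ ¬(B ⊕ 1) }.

0.119

A ∨ B = max(0.458, 0.881) = 0.881
(A ∨ B) ∨ B = max(0.881, 0.881) = 0.881
A ∨ ((A ∨ B) ∨ B) = max(0.458, 0.881) = 0.881
So the left factor is A ∨ ((A ∨ B) ∨ B) = 0.881.
B ⊕ 1 = min(1, 0.881 + 1.000) = min(1, 1.881) = 1.000
¬(B ⊕ 1) = 1 − 1.000 = 0.000
So the right-hand bound is ¬(B ⊕ 1) = 0.000.
The residuum of the Łukasiewicz t-norm gives the supremum: min(1, 1 − 0.881 + 0.000).
1 − 0.881 + 0.000 = 0.119, so t = min(1, 0.119) = 0.119.
Check: 0.881 ⊙ 0.119 = max(0, 0.000) = 0.000 ≤ 0.000.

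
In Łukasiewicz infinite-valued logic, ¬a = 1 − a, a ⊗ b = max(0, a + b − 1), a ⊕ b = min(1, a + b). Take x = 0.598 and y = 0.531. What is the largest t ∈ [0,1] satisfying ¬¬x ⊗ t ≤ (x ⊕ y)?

¬x = 1 − 0.598 = 0.402
¬¬x = 1 − 0.402 = 0.598
So the left factor is ¬¬x = 0.598.
x ⊕ y = min(1, 0.598 + 0.531) = min(1, 1.129) = 1.000
So the right-hand bound is x ⊕ y = 1.000.
The residuum of the Łukasiewicz t-norm gives the supremum: min(1, 1 − 0.598 + 1.000).
1 − 0.598 + 1.000 = 1.402, so t = min(1, 1.402) = 1.000.
Check: 0.598 ⊗ 1.000 = max(0, 0.598) = 0.598 ≤ 1.000.

1.000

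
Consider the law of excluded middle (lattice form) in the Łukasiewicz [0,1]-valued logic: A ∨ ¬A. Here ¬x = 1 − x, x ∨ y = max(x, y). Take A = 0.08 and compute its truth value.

¬A = 1 − 0.08 = 0.92
A ∨ ¬A = max(0.08, 0.92) = 0.92
(The value 0.92 < 1 shows this instance is not satisfied; not a Ł∞-tautology — its value is max(a, 1−a).)

0.92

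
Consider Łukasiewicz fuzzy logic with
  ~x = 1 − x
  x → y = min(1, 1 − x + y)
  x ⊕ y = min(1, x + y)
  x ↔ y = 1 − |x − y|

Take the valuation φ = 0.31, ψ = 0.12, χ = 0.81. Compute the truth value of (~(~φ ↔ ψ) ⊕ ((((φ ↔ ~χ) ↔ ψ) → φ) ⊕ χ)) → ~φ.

0.69

~φ = 1 − 0.31 = 0.69
~φ ↔ ψ = 1 − |0.69 − 0.12| = 1 − 0.57 = 0.43
~(~φ ↔ ψ) = 1 − 0.43 = 0.57
~χ = 1 − 0.81 = 0.19
φ ↔ ~χ = 1 − |0.31 − 0.19| = 1 − 0.12 = 0.88
(φ ↔ ~χ) ↔ ψ = 1 − |0.88 − 0.12| = 1 − 0.76 = 0.24
((φ ↔ ~χ) ↔ ψ) → φ = min(1, 1 − 0.24 + 0.31) = min(1, 1.07) = 1.00
(((φ ↔ ~χ) ↔ ψ) → φ) ⊕ χ = min(1, 1.00 + 0.81) = min(1, 1.81) = 1.00
~(~φ ↔ ψ) ⊕ ((((φ ↔ ~χ) ↔ ψ) → φ) ⊕ χ) = min(1, 0.57 + 1.00) = min(1, 1.57) = 1.00
(~(~φ ↔ ψ) ⊕ ((((φ ↔ ~χ) ↔ ψ) → φ) ⊕ χ)) → ~φ = min(1, 1 − 1.00 + 0.69) = min(1, 0.69) = 0.69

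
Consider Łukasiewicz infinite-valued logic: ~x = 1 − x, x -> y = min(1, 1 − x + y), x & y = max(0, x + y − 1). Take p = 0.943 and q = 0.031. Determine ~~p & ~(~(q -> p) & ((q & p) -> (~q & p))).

0.943

~p = 1 − 0.943 = 0.057
~~p = 1 − 0.057 = 0.943
q -> p = min(1, 1 − 0.031 + 0.943) = min(1, 1.912) = 1.000
~(q -> p) = 1 − 1.000 = 0.000
q & p = max(0, 0.031 + 0.943 − 1) = max(0, -0.026) = 0.000
~q = 1 − 0.031 = 0.969
~q & p = max(0, 0.969 + 0.943 − 1) = max(0, 0.912) = 0.912
(q & p) -> (~q & p) = min(1, 1 − 0.000 + 0.912) = min(1, 1.912) = 1.000
~(q -> p) & ((q & p) -> (~q & p)) = max(0, 0.000 + 1.000 − 1) = max(0, 0.000) = 0.000
~(~(q -> p) & ((q & p) -> (~q & p))) = 1 − 0.000 = 1.000
~~p & ~(~(q -> p) & ((q & p) -> (~q & p))) = max(0, 0.943 + 1.000 − 1) = max(0, 0.943) = 0.943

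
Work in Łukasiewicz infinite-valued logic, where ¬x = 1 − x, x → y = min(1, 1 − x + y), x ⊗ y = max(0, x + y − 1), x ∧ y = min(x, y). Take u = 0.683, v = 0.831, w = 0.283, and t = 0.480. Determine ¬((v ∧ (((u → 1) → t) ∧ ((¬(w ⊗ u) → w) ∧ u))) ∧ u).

0.717

u → 1 = min(1, 1 − 0.683 + 1.000) = min(1, 1.317) = 1.000
(u → 1) → t = min(1, 1 − 1.000 + 0.480) = min(1, 0.480) = 0.480
w ⊗ u = max(0, 0.283 + 0.683 − 1) = max(0, -0.034) = 0.000
¬(w ⊗ u) = 1 − 0.000 = 1.000
¬(w ⊗ u) → w = min(1, 1 − 1.000 + 0.283) = min(1, 0.283) = 0.283
(¬(w ⊗ u) → w) ∧ u = min(0.283, 0.683) = 0.283
((u → 1) → t) ∧ ((¬(w ⊗ u) → w) ∧ u) = min(0.480, 0.283) = 0.283
v ∧ (((u → 1) → t) ∧ ((¬(w ⊗ u) → w) ∧ u)) = min(0.831, 0.283) = 0.283
(v ∧ (((u → 1) → t) ∧ ((¬(w ⊗ u) → w) ∧ u))) ∧ u = min(0.283, 0.683) = 0.283
¬((v ∧ (((u → 1) → t) ∧ ((¬(w ⊗ u) → w) ∧ u))) ∧ u) = 1 − 0.283 = 0.717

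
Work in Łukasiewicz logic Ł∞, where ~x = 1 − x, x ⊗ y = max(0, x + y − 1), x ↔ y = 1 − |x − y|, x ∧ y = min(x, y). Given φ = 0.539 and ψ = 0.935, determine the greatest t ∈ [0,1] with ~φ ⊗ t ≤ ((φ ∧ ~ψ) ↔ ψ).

0.669

~φ = 1 − 0.539 = 0.461
So the left factor is ~φ = 0.461.
~ψ = 1 − 0.935 = 0.065
φ ∧ ~ψ = min(0.539, 0.065) = 0.065
(φ ∧ ~ψ) ↔ ψ = 1 − |0.065 − 0.935| = 1 − 0.870 = 0.130
So the right-hand bound is (φ ∧ ~ψ) ↔ ψ = 0.130.
The residuum of the Łukasiewicz t-norm gives the supremum: min(1, 1 − 0.461 + 0.130).
1 − 0.461 + 0.130 = 0.669, so t = min(1, 0.669) = 0.669.
Check: 0.461 ⊗ 0.669 = max(0, 0.130) = 0.130 ≤ 0.130.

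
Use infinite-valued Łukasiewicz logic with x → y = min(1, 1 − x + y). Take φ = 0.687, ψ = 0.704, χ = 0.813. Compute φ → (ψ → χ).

1.000

ψ → χ = min(1, 1 − 0.704 + 0.813) = min(1, 1.109) = 1.000
φ → (ψ → χ) = min(1, 1 − 0.687 + 1.000) = min(1, 1.313) = 1.000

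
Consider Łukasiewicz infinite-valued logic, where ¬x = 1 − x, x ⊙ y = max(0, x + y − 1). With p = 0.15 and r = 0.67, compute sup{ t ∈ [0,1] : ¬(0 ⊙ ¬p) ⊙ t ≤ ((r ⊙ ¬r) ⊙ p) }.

0.00

¬p = 1 − 0.15 = 0.85
0 ⊙ ¬p = max(0, 0.00 + 0.85 − 1) = max(0, -0.15) = 0.00
¬(0 ⊙ ¬p) = 1 − 0.00 = 1.00
So the left factor is ¬(0 ⊙ ¬p) = 1.00.
¬r = 1 − 0.67 = 0.33
r ⊙ ¬r = max(0, 0.67 + 0.33 − 1) = max(0, 0.00) = 0.00
(r ⊙ ¬r) ⊙ p = max(0, 0.00 + 0.15 − 1) = max(0, -0.85) = 0.00
So the right-hand bound is (r ⊙ ¬r) ⊙ p = 0.00.
The residuum of the Łukasiewicz t-norm gives the supremum: min(1, 1 − 1.00 + 0.00).
1 − 1.00 + 0.00 = 0.00, so t = min(1, 0.00) = 0.00.
Check: 1.00 ⊙ 0.00 = max(0, 0.00) = 0.00 ≤ 0.00.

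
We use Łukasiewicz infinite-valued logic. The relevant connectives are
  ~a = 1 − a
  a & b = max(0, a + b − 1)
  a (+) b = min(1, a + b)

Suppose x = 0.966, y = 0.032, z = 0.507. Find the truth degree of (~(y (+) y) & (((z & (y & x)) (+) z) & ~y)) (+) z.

0.918

y (+) y = min(1, 0.032 + 0.032) = min(1, 0.064) = 0.064
~(y (+) y) = 1 − 0.064 = 0.936
y & x = max(0, 0.032 + 0.966 − 1) = max(0, -0.002) = 0.000
z & (y & x) = max(0, 0.507 + 0.000 − 1) = max(0, -0.493) = 0.000
(z & (y & x)) (+) z = min(1, 0.000 + 0.507) = min(1, 0.507) = 0.507
~y = 1 − 0.032 = 0.968
((z & (y & x)) (+) z) & ~y = max(0, 0.507 + 0.968 − 1) = max(0, 0.475) = 0.475
~(y (+) y) & (((z & (y & x)) (+) z) & ~y) = max(0, 0.936 + 0.475 − 1) = max(0, 0.411) = 0.411
(~(y (+) y) & (((z & (y & x)) (+) z) & ~y)) (+) z = min(1, 0.411 + 0.507) = min(1, 0.918) = 0.918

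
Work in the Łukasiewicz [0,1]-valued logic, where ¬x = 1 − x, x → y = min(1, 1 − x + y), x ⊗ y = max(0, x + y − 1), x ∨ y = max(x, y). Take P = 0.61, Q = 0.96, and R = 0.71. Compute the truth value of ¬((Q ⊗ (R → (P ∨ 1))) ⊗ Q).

P ∨ 1 = max(0.61, 1.00) = 1.00
R → (P ∨ 1) = min(1, 1 − 0.71 + 1.00) = min(1, 1.29) = 1.00
Q ⊗ (R → (P ∨ 1)) = max(0, 0.96 + 1.00 − 1) = max(0, 0.96) = 0.96
(Q ⊗ (R → (P ∨ 1))) ⊗ Q = max(0, 0.96 + 0.96 − 1) = max(0, 0.92) = 0.92
¬((Q ⊗ (R → (P ∨ 1))) ⊗ Q) = 1 − 0.92 = 0.08

0.08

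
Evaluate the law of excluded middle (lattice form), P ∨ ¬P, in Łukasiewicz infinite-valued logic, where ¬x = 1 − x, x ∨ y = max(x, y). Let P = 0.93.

0.93

¬P = 1 − 0.93 = 0.07
P ∨ ¬P = max(0.93, 0.07) = 0.93
(The value 0.93 < 1 shows this instance is not satisfied; not a Ł∞-tautology — its value is max(a, 1−a).)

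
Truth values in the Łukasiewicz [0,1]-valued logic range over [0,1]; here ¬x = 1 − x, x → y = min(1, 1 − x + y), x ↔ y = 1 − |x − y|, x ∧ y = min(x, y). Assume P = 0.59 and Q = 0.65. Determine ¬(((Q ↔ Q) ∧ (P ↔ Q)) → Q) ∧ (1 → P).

Q ↔ Q = 1 − |0.65 − 0.65| = 1 − 0.00 = 1.00
P ↔ Q = 1 − |0.59 − 0.65| = 1 − 0.06 = 0.94
(Q ↔ Q) ∧ (P ↔ Q) = min(1.00, 0.94) = 0.94
((Q ↔ Q) ∧ (P ↔ Q)) → Q = min(1, 1 − 0.94 + 0.65) = min(1, 0.71) = 0.71
¬(((Q ↔ Q) ∧ (P ↔ Q)) → Q) = 1 − 0.71 = 0.29
1 → P = min(1, 1 − 1.00 + 0.59) = min(1, 0.59) = 0.59
¬(((Q ↔ Q) ∧ (P ↔ Q)) → Q) ∧ (1 → P) = min(0.29, 0.59) = 0.29

0.29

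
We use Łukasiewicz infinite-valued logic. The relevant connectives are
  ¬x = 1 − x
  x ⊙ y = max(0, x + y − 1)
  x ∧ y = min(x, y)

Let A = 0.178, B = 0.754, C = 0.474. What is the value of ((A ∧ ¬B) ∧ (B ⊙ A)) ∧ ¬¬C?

¬B = 1 − 0.754 = 0.246
A ∧ ¬B = min(0.178, 0.246) = 0.178
B ⊙ A = max(0, 0.754 + 0.178 − 1) = max(0, -0.068) = 0.000
(A ∧ ¬B) ∧ (B ⊙ A) = min(0.178, 0.000) = 0.000
¬C = 1 − 0.474 = 0.526
¬¬C = 1 − 0.526 = 0.474
((A ∧ ¬B) ∧ (B ⊙ A)) ∧ ¬¬C = min(0.000, 0.474) = 0.000

0.000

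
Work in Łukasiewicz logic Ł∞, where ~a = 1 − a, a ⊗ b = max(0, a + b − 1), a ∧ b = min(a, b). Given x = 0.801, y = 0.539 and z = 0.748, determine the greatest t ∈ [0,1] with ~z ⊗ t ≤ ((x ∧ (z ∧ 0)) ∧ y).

~z = 1 − 0.748 = 0.252
So the left factor is ~z = 0.252.
z ∧ 0 = min(0.748, 0.000) = 0.000
x ∧ (z ∧ 0) = min(0.801, 0.000) = 0.000
(x ∧ (z ∧ 0)) ∧ y = min(0.000, 0.539) = 0.000
So the right-hand bound is (x ∧ (z ∧ 0)) ∧ y = 0.000.
The residuum of the Łukasiewicz t-norm gives the supremum: min(1, 1 − 0.252 + 0.000).
1 − 0.252 + 0.000 = 0.748, so t = min(1, 0.748) = 0.748.
Check: 0.252 ⊗ 0.748 = max(0, 0.000) = 0.000 ≤ 0.000.

0.748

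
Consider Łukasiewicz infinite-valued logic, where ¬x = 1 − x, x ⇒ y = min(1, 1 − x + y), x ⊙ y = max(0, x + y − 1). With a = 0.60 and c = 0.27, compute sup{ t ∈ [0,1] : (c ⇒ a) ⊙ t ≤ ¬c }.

0.73

c ⇒ a = min(1, 1 − 0.27 + 0.60) = min(1, 1.33) = 1.00
So the left factor is c ⇒ a = 1.00.
¬c = 1 − 0.27 = 0.73
So the right-hand bound is ¬c = 0.73.
The residuum of the Łukasiewicz t-norm gives the supremum: min(1, 1 − 1.00 + 0.73).
1 − 1.00 + 0.73 = 0.73, so t = min(1, 0.73) = 0.73.
Check: 1.00 ⊙ 0.73 = max(0, 0.73) = 0.73 ≤ 0.73.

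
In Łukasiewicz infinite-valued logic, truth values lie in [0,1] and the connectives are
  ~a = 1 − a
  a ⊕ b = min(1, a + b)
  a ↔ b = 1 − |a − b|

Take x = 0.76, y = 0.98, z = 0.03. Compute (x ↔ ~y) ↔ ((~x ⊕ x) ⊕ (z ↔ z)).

~y = 1 − 0.98 = 0.02
x ↔ ~y = 1 − |0.76 − 0.02| = 1 − 0.74 = 0.26
~x = 1 − 0.76 = 0.24
~x ⊕ x = min(1, 0.24 + 0.76) = min(1, 1.00) = 1.00
z ↔ z = 1 − |0.03 − 0.03| = 1 − 0.00 = 1.00
(~x ⊕ x) ⊕ (z ↔ z) = min(1, 1.00 + 1.00) = min(1, 2.00) = 1.00
(x ↔ ~y) ↔ ((~x ⊕ x) ⊕ (z ↔ z)) = 1 − |0.26 − 1.00| = 1 − 0.74 = 0.26

0.26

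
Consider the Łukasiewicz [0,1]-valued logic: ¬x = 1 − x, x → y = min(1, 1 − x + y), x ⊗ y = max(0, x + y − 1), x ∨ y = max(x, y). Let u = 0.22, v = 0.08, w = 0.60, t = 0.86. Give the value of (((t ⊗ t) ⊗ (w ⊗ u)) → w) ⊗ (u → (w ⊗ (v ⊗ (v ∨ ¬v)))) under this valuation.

t ⊗ t = max(0, 0.86 + 0.86 − 1) = max(0, 0.72) = 0.72
w ⊗ u = max(0, 0.60 + 0.22 − 1) = max(0, -0.18) = 0.00
(t ⊗ t) ⊗ (w ⊗ u) = max(0, 0.72 + 0.00 − 1) = max(0, -0.28) = 0.00
((t ⊗ t) ⊗ (w ⊗ u)) → w = min(1, 1 − 0.00 + 0.60) = min(1, 1.60) = 1.00
¬v = 1 − 0.08 = 0.92
v ∨ ¬v = max(0.08, 0.92) = 0.92
v ⊗ (v ∨ ¬v) = max(0, 0.08 + 0.92 − 1) = max(0, 0.00) = 0.00
w ⊗ (v ⊗ (v ∨ ¬v)) = max(0, 0.60 + 0.00 − 1) = max(0, -0.40) = 0.00
u → (w ⊗ (v ⊗ (v ∨ ¬v))) = min(1, 1 − 0.22 + 0.00) = min(1, 0.78) = 0.78
(((t ⊗ t) ⊗ (w ⊗ u)) → w) ⊗ (u → (w ⊗ (v ⊗ (v ∨ ¬v)))) = max(0, 1.00 + 0.78 − 1) = max(0, 0.78) = 0.78

0.78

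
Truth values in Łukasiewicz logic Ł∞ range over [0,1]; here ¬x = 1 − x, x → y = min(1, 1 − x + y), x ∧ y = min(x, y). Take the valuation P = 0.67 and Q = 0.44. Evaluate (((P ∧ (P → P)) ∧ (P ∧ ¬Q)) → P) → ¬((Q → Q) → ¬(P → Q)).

P → P = min(1, 1 − 0.67 + 0.67) = min(1, 1.00) = 1.00
P ∧ (P → P) = min(0.67, 1.00) = 0.67
¬Q = 1 − 0.44 = 0.56
P ∧ ¬Q = min(0.67, 0.56) = 0.56
(P ∧ (P → P)) ∧ (P ∧ ¬Q) = min(0.67, 0.56) = 0.56
((P ∧ (P → P)) ∧ (P ∧ ¬Q)) → P = min(1, 1 − 0.56 + 0.67) = min(1, 1.11) = 1.00
Q → Q = min(1, 1 − 0.44 + 0.44) = min(1, 1.00) = 1.00
P → Q = min(1, 1 − 0.67 + 0.44) = min(1, 0.77) = 0.77
¬(P → Q) = 1 − 0.77 = 0.23
(Q → Q) → ¬(P → Q) = min(1, 1 − 1.00 + 0.23) = min(1, 0.23) = 0.23
¬((Q → Q) → ¬(P → Q)) = 1 − 0.23 = 0.77
(((P ∧ (P → P)) ∧ (P ∧ ¬Q)) → P) → ¬((Q → Q) → ¬(P → Q)) = min(1, 1 − 1.00 + 0.77) = min(1, 0.77) = 0.77

0.77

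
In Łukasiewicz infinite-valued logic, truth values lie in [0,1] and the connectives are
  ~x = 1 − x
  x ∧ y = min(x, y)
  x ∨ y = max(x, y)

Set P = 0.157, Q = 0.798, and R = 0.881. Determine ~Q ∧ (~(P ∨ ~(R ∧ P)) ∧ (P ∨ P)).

0.157

~Q = 1 − 0.798 = 0.202
R ∧ P = min(0.881, 0.157) = 0.157
~(R ∧ P) = 1 − 0.157 = 0.843
P ∨ ~(R ∧ P) = max(0.157, 0.843) = 0.843
~(P ∨ ~(R ∧ P)) = 1 − 0.843 = 0.157
P ∨ P = max(0.157, 0.157) = 0.157
~(P ∨ ~(R ∧ P)) ∧ (P ∨ P) = min(0.157, 0.157) = 0.157
~Q ∧ (~(P ∨ ~(R ∧ P)) ∧ (P ∨ P)) = min(0.202, 0.157) = 0.157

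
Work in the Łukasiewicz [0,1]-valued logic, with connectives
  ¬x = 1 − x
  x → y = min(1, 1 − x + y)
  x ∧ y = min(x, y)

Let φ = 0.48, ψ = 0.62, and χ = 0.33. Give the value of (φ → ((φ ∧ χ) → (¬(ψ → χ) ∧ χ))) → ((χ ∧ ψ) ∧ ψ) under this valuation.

φ ∧ χ = min(0.48, 0.33) = 0.33
ψ → χ = min(1, 1 − 0.62 + 0.33) = min(1, 0.71) = 0.71
¬(ψ → χ) = 1 − 0.71 = 0.29
¬(ψ → χ) ∧ χ = min(0.29, 0.33) = 0.29
(φ ∧ χ) → (¬(ψ → χ) ∧ χ) = min(1, 1 − 0.33 + 0.29) = min(1, 0.96) = 0.96
φ → ((φ ∧ χ) → (¬(ψ → χ) ∧ χ)) = min(1, 1 − 0.48 + 0.96) = min(1, 1.48) = 1.00
χ ∧ ψ = min(0.33, 0.62) = 0.33
(χ ∧ ψ) ∧ ψ = min(0.33, 0.62) = 0.33
(φ → ((φ ∧ χ) → (¬(ψ → χ) ∧ χ))) → ((χ ∧ ψ) ∧ ψ) = min(1, 1 − 1.00 + 0.33) = min(1, 0.33) = 0.33

0.33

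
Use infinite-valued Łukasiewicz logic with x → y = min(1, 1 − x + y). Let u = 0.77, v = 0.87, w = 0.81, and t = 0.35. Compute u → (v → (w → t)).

0.90

w → t = min(1, 1 − 0.81 + 0.35) = min(1, 0.54) = 0.54
v → (w → t) = min(1, 1 − 0.87 + 0.54) = min(1, 0.67) = 0.67
u → (v → (w → t)) = min(1, 1 − 0.77 + 0.67) = min(1, 0.90) = 0.90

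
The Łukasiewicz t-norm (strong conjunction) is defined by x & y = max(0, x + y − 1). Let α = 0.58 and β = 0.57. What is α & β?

0.15

α & β = max(0, 0.58 + 0.57 − 1) = max(0, 0.15) = 0.15
For comparison, the Gödel (minimum) t-norm min(x, y) would give 0.57.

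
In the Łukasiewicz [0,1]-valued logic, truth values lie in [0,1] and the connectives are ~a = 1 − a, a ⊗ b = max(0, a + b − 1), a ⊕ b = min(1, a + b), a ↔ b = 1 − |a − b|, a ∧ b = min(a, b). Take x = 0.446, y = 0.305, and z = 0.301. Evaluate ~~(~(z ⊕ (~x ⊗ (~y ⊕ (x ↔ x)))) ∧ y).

~x = 1 − 0.446 = 0.554
~y = 1 − 0.305 = 0.695
x ↔ x = 1 − |0.446 − 0.446| = 1 − 0.000 = 1.000
~y ⊕ (x ↔ x) = min(1, 0.695 + 1.000) = min(1, 1.695) = 1.000
~x ⊗ (~y ⊕ (x ↔ x)) = max(0, 0.554 + 1.000 − 1) = max(0, 0.554) = 0.554
z ⊕ (~x ⊗ (~y ⊕ (x ↔ x))) = min(1, 0.301 + 0.554) = min(1, 0.855) = 0.855
~(z ⊕ (~x ⊗ (~y ⊕ (x ↔ x)))) = 1 − 0.855 = 0.145
~(z ⊕ (~x ⊗ (~y ⊕ (x ↔ x)))) ∧ y = min(0.145, 0.305) = 0.145
~(~(z ⊕ (~x ⊗ (~y ⊕ (x ↔ x)))) ∧ y) = 1 − 0.145 = 0.855
~~(~(z ⊕ (~x ⊗ (~y ⊕ (x ↔ x)))) ∧ y) = 1 − 0.855 = 0.145

0.145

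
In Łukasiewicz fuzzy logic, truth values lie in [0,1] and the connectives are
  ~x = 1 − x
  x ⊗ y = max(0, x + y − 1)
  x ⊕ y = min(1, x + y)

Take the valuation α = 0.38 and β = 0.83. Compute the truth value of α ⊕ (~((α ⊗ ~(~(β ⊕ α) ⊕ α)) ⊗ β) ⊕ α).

β ⊕ α = min(1, 0.83 + 0.38) = min(1, 1.21) = 1.00
~(β ⊕ α) = 1 − 1.00 = 0.00
~(β ⊕ α) ⊕ α = min(1, 0.00 + 0.38) = min(1, 0.38) = 0.38
~(~(β ⊕ α) ⊕ α) = 1 − 0.38 = 0.62
α ⊗ ~(~(β ⊕ α) ⊕ α) = max(0, 0.38 + 0.62 − 1) = max(0, 0.00) = 0.00
(α ⊗ ~(~(β ⊕ α) ⊕ α)) ⊗ β = max(0, 0.00 + 0.83 − 1) = max(0, -0.17) = 0.00
~((α ⊗ ~(~(β ⊕ α) ⊕ α)) ⊗ β) = 1 − 0.00 = 1.00
~((α ⊗ ~(~(β ⊕ α) ⊕ α)) ⊗ β) ⊕ α = min(1, 1.00 + 0.38) = min(1, 1.38) = 1.00
α ⊕ (~((α ⊗ ~(~(β ⊕ α) ⊕ α)) ⊗ β) ⊕ α) = min(1, 0.38 + 1.00) = min(1, 1.38) = 1.00

1.00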